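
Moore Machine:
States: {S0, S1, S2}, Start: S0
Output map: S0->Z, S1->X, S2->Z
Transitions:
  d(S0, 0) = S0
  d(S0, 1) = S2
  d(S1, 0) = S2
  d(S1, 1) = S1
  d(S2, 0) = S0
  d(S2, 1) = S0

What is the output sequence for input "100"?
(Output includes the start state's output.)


Start: S0 (output Z)
  --1--> S2 (output Z)
  --0--> S0 (output Z)
  --0--> S0 (output Z)

"ZZZZ"


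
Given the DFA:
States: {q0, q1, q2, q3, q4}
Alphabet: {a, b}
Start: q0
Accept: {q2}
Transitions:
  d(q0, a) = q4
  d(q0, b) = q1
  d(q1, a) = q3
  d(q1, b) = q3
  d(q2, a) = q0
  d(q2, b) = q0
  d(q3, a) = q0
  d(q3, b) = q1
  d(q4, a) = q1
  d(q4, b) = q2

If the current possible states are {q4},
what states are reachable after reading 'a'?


Apply transition on 'a' from each current state:
  d(q4, a) = q1

{q1}


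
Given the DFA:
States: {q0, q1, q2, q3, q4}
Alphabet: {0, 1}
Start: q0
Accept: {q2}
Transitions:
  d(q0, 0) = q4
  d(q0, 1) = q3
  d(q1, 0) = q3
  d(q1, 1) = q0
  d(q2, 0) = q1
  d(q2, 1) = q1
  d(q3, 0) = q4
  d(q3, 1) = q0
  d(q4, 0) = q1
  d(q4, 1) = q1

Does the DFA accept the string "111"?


Trace: q0 -> q3 -> q0 -> q3
Final state: q3
Accept states: {q2}

No, rejected (final state q3 is not an accept state)


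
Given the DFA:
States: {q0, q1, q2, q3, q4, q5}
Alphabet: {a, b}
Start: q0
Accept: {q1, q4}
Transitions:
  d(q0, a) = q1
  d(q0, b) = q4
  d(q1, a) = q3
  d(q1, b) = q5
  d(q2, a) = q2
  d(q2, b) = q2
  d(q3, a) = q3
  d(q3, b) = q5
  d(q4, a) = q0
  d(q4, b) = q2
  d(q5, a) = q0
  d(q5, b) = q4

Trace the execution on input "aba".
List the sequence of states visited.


Input: aba
d(q0, a) = q1
d(q1, b) = q5
d(q5, a) = q0


q0 -> q1 -> q5 -> q0


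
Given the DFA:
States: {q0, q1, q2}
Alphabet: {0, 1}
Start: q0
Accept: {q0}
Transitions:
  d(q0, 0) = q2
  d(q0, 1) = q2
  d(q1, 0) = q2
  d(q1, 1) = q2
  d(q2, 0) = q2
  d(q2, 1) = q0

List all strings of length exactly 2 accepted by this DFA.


All strings of length 2: 4 total
Accepted: 2

"01", "11"


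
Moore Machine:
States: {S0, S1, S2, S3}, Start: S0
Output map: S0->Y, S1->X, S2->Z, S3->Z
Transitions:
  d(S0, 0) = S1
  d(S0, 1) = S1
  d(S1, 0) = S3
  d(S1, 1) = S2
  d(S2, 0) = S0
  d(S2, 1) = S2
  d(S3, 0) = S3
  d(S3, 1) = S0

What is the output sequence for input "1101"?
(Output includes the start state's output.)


Start: S0 (output Y)
  --1--> S1 (output X)
  --1--> S2 (output Z)
  --0--> S0 (output Y)
  --1--> S1 (output X)

"YXZYX"


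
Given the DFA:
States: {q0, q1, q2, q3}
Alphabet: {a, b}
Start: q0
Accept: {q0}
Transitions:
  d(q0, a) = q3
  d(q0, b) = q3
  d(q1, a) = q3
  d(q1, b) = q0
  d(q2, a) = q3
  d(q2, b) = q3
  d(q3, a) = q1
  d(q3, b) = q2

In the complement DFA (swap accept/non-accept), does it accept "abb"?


Trace: q0 -> q3 -> q2 -> q3
Final: q3
Original accept: {q0}
Complement: q3 is not in original accept

Yes, complement accepts (original rejects)


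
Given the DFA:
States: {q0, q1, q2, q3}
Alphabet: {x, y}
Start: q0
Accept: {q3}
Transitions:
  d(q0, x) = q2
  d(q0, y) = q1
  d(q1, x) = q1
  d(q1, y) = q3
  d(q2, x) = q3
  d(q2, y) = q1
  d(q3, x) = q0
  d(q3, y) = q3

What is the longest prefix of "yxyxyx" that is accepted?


Run the DFA, marking each prefix where the state is accepting:
  "" -> q0 [reject]
  "y" -> q1 [reject]
  "yx" -> q1 [reject]
  "yxy" -> q3 [accept]
  "yxyx" -> q0 [reject]
  "yxyxy" -> q1 [reject]
  "yxyxyx" -> q1 [reject]

"yxy"


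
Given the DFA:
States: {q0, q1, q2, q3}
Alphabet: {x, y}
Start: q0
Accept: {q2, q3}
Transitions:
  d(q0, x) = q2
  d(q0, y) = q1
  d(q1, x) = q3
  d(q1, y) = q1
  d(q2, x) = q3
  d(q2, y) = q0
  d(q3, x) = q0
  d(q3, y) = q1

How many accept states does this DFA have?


Accept states listed: {q2, q3}
Counting: q2(1) q3(2)

2


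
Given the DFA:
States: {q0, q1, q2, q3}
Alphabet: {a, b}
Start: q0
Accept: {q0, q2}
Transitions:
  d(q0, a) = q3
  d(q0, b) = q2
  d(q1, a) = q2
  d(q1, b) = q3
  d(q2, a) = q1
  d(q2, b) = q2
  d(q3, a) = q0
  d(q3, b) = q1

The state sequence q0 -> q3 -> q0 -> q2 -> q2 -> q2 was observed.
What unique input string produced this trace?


Trace back each transition to find the symbol:
  q0 --[a]--> q3
  q3 --[a]--> q0
  q0 --[b]--> q2
  q2 --[b]--> q2
  q2 --[b]--> q2

"aabbb"


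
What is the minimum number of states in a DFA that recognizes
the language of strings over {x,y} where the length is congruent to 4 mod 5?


States track (length) mod 5.
Need 5 states: one per remainder 0..4; accept = remainder 4.

5


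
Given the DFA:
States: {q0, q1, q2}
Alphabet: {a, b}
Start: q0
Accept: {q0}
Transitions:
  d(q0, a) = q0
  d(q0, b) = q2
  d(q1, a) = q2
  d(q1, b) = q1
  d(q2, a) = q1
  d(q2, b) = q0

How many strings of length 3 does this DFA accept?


Enumerating all length-3 strings:
  "aaa" -> q0 [accept]
  "aab" -> q2 [reject]
  "aba" -> q1 [reject]
  "abb" -> q0 [accept]
  "baa" -> q2 [reject]
  "bab" -> q1 [reject]
  "bba" -> q0 [accept]
  "bbb" -> q2 [reject]

3 out of 8


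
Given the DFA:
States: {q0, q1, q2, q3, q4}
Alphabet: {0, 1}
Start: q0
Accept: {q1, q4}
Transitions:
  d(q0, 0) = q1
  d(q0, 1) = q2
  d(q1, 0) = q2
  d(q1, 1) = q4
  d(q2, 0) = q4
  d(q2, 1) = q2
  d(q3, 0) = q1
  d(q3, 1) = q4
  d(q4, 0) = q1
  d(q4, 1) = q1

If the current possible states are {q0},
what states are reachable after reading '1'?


Apply transition on '1' from each current state:
  d(q0, 1) = q2

{q2}


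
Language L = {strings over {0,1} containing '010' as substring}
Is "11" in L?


'010' does not occur

No, "11" is not in L


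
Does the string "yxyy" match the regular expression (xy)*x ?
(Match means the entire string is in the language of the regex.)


|string| = 4; first = 'y'; last = 'y'

No, "yxyy" does not match (xy)*x


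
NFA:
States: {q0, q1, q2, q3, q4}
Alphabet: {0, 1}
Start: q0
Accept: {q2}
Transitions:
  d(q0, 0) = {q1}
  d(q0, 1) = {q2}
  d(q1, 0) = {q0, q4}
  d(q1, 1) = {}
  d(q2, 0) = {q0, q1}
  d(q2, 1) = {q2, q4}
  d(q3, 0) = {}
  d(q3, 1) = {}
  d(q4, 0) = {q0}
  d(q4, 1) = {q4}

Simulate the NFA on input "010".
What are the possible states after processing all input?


Start: {q0}
  --0--> {q1}
  --1--> {}
  --0--> {}

{} (empty set, no valid transitions)


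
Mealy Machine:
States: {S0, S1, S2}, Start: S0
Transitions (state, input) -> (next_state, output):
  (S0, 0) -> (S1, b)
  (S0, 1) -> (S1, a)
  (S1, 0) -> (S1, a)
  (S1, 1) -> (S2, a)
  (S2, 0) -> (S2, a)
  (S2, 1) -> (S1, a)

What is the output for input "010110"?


Step-by-step:
  (S0, 0) -> (S1, b)
  (S1, 1) -> (S2, a)
  (S2, 0) -> (S2, a)
  (S2, 1) -> (S1, a)
  (S1, 1) -> (S2, a)
  (S2, 0) -> (S2, a)

"baaaaa"


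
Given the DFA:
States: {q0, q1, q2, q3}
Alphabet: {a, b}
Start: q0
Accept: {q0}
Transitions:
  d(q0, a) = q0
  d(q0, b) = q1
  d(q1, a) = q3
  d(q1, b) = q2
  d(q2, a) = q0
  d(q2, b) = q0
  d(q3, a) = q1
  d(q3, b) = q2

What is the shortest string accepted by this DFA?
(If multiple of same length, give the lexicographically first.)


BFS by string length (lex-first path to each state shown):
  len 0: q0<-""
Found accept state at length 0.

"" (empty string)


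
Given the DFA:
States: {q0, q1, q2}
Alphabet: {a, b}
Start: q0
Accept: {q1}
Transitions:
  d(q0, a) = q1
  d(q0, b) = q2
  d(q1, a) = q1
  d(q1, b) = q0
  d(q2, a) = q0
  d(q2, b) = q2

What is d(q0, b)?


Looking up transition d(q0, b)

q2


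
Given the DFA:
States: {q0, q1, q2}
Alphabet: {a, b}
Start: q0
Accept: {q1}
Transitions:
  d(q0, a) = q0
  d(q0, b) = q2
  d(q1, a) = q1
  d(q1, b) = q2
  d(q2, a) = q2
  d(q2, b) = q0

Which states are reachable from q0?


BFS from q0:
  layer 0: {q0}
  layer 1: {q2}

{q0, q2}


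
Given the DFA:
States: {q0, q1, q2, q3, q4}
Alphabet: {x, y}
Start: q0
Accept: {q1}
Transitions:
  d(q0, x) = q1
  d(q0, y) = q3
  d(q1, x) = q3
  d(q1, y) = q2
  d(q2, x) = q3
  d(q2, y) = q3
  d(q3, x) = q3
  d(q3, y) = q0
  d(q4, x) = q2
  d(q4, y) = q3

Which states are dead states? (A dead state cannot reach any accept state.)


Forward reachability from each state:
  q0 -> reaches accept state q1 (live)
  q1 -> reaches accept state q1 (live)
  q2 -> reaches accept state q1 (live)
  q3 -> reaches accept state q1 (live)
  q4 -> reaches accept state q1 (live)

None (all states can reach an accept state)


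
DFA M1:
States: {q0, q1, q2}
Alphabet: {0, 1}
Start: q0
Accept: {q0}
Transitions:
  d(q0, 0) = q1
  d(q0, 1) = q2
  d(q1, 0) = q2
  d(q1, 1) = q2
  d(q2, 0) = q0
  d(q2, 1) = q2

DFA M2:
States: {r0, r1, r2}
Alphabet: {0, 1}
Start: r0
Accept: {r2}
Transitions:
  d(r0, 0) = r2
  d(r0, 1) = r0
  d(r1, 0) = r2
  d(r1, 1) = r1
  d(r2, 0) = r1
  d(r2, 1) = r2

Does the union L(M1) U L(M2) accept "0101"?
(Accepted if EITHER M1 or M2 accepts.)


M1: final=q2 accepted=False
M2: final=r1 accepted=False

No, union rejects (neither accepts)


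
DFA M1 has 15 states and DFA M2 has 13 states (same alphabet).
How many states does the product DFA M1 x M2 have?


Product construction pairs every M1 state with every M2 state.
15 * 13 = 195

195


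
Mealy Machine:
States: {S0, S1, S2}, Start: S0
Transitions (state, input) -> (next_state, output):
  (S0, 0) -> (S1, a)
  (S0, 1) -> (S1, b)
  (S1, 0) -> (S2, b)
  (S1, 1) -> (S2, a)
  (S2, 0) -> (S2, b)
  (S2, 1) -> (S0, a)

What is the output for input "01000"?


Step-by-step:
  (S0, 0) -> (S1, a)
  (S1, 1) -> (S2, a)
  (S2, 0) -> (S2, b)
  (S2, 0) -> (S2, b)
  (S2, 0) -> (S2, b)

"aabbb"


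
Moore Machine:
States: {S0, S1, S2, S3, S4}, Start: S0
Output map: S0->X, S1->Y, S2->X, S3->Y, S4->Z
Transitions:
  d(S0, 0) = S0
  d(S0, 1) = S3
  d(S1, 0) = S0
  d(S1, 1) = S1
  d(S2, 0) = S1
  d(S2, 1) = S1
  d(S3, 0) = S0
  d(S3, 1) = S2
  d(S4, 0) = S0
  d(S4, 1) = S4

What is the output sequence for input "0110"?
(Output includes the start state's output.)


Start: S0 (output X)
  --0--> S0 (output X)
  --1--> S3 (output Y)
  --1--> S2 (output X)
  --0--> S1 (output Y)

"XXYXY"


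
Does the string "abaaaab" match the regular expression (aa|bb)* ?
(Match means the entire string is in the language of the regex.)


|string| = 7; first = 'a'; last = 'b'

No, "abaaaab" does not match (aa|bb)*


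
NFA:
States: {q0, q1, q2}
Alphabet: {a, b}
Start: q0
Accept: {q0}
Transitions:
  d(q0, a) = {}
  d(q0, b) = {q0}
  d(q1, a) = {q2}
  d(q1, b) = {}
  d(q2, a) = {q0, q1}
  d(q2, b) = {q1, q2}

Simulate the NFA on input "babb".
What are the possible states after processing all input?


Start: {q0}
  --b--> {q0}
  --a--> {}
  --b--> {}
  --b--> {}

{} (empty set, no valid transitions)


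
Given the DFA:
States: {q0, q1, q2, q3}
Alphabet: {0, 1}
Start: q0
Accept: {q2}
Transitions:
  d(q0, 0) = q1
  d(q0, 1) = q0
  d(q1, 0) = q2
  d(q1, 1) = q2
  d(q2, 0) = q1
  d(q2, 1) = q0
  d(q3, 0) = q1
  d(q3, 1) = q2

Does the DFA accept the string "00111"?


Trace: q0 -> q1 -> q2 -> q0 -> q0 -> q0
Final state: q0
Accept states: {q2}

No, rejected (final state q0 is not an accept state)


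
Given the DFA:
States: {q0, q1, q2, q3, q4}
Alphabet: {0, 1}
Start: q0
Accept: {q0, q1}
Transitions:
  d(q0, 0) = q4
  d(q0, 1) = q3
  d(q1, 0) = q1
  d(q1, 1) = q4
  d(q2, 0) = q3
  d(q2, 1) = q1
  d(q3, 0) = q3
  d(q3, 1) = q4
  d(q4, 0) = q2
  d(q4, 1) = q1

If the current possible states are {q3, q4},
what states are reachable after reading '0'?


Apply transition on '0' from each current state:
  d(q3, 0) = q3
  d(q4, 0) = q2

{q2, q3}


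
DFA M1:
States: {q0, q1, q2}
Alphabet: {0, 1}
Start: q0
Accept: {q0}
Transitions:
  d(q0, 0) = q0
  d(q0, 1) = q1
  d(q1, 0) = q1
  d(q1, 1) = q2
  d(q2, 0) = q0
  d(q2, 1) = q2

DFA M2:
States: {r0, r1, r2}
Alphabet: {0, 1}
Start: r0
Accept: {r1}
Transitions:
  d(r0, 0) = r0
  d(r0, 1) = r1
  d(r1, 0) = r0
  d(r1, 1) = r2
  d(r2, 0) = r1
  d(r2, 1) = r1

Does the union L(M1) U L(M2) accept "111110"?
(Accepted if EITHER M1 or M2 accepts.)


M1: final=q0 accepted=True
M2: final=r0 accepted=False

Yes, union accepts


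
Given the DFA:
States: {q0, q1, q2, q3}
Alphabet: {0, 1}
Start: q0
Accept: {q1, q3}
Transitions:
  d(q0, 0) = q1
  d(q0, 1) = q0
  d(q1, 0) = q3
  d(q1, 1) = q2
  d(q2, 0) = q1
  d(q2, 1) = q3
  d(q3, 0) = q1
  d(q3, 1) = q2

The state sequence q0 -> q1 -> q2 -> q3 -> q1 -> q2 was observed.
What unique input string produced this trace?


Trace back each transition to find the symbol:
  q0 --[0]--> q1
  q1 --[1]--> q2
  q2 --[1]--> q3
  q3 --[0]--> q1
  q1 --[1]--> q2

"01101"


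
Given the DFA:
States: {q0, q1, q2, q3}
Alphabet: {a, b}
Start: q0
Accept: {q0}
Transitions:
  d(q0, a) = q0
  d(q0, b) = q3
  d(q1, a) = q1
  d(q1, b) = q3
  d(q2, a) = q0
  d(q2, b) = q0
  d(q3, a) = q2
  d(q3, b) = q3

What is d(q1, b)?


Looking up transition d(q1, b)

q3


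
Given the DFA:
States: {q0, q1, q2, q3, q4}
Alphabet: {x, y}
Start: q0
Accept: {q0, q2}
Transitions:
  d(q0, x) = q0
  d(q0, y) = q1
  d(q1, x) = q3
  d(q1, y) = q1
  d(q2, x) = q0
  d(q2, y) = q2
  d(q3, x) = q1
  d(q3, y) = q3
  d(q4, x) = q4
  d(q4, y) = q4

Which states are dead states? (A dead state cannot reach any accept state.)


Forward reachability from each state:
  q0 -> reaches accept state q0 (live)
  q1 -> reaches {q1, q3}, no accept state (dead)
  q2 -> reaches accept state q0 (live)
  q3 -> reaches {q1, q3}, no accept state (dead)
  q4 -> reaches {q4}, no accept state (dead)

{q1, q3, q4}


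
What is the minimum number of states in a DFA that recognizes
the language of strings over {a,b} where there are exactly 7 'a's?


States: count = 0, 1, ..., 7 (that's 8 states), plus a dead state for count > 7.
Total: 8 + 1 = 9. Accept = count-7 state.

9


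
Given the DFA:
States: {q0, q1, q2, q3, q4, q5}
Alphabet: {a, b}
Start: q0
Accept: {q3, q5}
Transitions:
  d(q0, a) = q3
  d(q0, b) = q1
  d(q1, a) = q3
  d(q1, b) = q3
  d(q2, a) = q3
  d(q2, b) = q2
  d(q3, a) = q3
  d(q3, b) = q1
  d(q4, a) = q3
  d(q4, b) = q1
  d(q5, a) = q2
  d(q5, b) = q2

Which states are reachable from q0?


BFS from q0:
  layer 0: {q0}
  layer 1: {q1, q3}

{q0, q1, q3}


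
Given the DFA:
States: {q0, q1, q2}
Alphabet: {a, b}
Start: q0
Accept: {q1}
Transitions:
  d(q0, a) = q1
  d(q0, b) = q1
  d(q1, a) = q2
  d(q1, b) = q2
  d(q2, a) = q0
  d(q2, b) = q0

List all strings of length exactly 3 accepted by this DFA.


All strings of length 3: 8 total
Accepted: 0

None


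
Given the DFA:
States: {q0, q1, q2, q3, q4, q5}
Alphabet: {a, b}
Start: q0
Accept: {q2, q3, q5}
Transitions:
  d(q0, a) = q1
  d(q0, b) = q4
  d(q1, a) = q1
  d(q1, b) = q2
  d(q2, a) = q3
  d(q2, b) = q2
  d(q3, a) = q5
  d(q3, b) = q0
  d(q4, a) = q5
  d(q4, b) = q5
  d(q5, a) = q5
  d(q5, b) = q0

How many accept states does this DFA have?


Accept states listed: {q2, q3, q5}
Counting: q2(1) q3(2) q5(3)

3


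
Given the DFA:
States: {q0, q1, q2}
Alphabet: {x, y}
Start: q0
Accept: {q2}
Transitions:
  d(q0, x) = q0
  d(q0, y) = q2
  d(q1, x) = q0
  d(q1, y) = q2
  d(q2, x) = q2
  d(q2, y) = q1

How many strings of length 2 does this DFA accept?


Enumerating all length-2 strings:
  "xx" -> q0 [reject]
  "xy" -> q2 [accept]
  "yx" -> q2 [accept]
  "yy" -> q1 [reject]

2 out of 4


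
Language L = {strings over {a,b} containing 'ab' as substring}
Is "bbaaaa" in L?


'ab' does not occur

No, "bbaaaa" is not in L


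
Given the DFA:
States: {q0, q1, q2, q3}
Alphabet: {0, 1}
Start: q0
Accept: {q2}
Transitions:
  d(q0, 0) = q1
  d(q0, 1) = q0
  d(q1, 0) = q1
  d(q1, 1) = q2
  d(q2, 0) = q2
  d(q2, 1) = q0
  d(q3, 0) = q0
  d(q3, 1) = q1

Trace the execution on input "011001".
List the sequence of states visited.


Input: 011001
d(q0, 0) = q1
d(q1, 1) = q2
d(q2, 1) = q0
d(q0, 0) = q1
d(q1, 0) = q1
d(q1, 1) = q2


q0 -> q1 -> q2 -> q0 -> q1 -> q1 -> q2


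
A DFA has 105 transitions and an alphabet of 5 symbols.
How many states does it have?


Each state has exactly one transition per symbol.
states = transitions / |alphabet| = 105 / 5 = 21

21


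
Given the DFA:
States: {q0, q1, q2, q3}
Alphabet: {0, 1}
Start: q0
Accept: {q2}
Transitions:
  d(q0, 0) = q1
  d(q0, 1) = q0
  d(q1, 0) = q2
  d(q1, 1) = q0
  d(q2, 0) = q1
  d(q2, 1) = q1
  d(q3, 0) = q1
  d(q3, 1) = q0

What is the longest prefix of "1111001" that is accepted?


Run the DFA, marking each prefix where the state is accepting:
  "" -> q0 [reject]
  "1" -> q0 [reject]
  "11" -> q0 [reject]
  "111" -> q0 [reject]
  "1111" -> q0 [reject]
  "11110" -> q1 [reject]
  "111100" -> q2 [accept]
  "1111001" -> q1 [reject]

"111100"


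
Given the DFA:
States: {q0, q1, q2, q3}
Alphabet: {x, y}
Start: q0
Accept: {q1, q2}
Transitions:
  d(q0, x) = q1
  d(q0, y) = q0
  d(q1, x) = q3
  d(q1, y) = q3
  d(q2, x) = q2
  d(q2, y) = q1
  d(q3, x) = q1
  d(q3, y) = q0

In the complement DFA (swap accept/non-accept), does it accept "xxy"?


Trace: q0 -> q1 -> q3 -> q0
Final: q0
Original accept: {q1, q2}
Complement: q0 is not in original accept

Yes, complement accepts (original rejects)


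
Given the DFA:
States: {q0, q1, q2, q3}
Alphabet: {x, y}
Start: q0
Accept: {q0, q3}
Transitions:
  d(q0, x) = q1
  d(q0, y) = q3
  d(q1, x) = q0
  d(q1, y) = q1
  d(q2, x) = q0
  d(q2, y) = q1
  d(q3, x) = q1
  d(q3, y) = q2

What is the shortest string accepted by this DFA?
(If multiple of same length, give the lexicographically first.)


BFS by string length (lex-first path to each state shown):
  len 0: q0<-""
Found accept state at length 0.

"" (empty string)


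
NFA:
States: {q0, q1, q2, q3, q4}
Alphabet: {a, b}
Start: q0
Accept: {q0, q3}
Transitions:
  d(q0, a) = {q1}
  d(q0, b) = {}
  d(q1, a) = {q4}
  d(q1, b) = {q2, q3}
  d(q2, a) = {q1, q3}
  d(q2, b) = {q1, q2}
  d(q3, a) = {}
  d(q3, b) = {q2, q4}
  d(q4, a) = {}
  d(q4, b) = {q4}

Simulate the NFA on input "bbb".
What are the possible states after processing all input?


Start: {q0}
  --b--> {}
  --b--> {}
  --b--> {}

{} (empty set, no valid transitions)


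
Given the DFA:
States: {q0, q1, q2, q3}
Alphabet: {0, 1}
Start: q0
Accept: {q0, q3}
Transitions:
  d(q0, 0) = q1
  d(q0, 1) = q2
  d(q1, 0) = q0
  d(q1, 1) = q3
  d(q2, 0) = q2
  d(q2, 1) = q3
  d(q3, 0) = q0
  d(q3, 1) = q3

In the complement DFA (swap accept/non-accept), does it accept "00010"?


Trace: q0 -> q1 -> q0 -> q1 -> q3 -> q0
Final: q0
Original accept: {q0, q3}
Complement: q0 is in original accept

No, complement rejects (original accepts)


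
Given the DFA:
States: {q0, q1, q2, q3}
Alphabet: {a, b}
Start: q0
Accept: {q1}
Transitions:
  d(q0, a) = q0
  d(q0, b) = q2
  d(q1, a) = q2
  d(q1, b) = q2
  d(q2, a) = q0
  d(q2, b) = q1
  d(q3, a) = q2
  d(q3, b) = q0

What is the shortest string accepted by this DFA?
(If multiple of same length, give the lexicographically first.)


BFS by string length (lex-first path to each state shown):
  len 0: q0<-""
  len 1: q0<-"a", q2<-"b"
  len 2: q0<-"aa", q1<-"bb", q2<-"ab"
Found accept state at length 2.

"bb"


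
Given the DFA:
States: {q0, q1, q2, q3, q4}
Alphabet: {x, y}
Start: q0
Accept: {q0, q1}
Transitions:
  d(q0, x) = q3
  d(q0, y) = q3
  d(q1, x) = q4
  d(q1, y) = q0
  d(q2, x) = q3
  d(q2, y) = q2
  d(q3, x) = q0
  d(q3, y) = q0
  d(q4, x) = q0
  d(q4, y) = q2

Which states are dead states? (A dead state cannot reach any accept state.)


Forward reachability from each state:
  q0 -> reaches accept state q0 (live)
  q1 -> reaches accept state q0 (live)
  q2 -> reaches accept state q0 (live)
  q3 -> reaches accept state q0 (live)
  q4 -> reaches accept state q0 (live)

None (all states can reach an accept state)


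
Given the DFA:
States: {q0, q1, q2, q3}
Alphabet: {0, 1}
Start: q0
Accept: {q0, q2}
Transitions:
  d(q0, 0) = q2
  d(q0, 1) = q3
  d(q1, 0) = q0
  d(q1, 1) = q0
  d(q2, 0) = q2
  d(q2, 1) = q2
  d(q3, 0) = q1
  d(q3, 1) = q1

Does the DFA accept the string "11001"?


Trace: q0 -> q3 -> q1 -> q0 -> q2 -> q2
Final state: q2
Accept states: {q0, q2}

Yes, accepted (final state q2 is an accept state)


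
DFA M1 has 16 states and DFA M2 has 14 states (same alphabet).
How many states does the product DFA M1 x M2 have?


Product construction pairs every M1 state with every M2 state.
16 * 14 = 224

224


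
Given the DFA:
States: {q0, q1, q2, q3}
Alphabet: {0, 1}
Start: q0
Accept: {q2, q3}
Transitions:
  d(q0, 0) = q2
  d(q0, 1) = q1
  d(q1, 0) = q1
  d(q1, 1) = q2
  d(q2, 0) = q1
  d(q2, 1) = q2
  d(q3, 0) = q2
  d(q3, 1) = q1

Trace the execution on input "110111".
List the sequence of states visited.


Input: 110111
d(q0, 1) = q1
d(q1, 1) = q2
d(q2, 0) = q1
d(q1, 1) = q2
d(q2, 1) = q2
d(q2, 1) = q2


q0 -> q1 -> q2 -> q1 -> q2 -> q2 -> q2


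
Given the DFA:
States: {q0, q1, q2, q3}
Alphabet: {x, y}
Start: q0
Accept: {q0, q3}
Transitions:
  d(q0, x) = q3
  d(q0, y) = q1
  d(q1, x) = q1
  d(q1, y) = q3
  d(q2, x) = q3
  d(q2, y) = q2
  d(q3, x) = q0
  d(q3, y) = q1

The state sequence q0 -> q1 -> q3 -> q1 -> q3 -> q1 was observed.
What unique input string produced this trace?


Trace back each transition to find the symbol:
  q0 --[y]--> q1
  q1 --[y]--> q3
  q3 --[y]--> q1
  q1 --[y]--> q3
  q3 --[y]--> q1

"yyyyy"


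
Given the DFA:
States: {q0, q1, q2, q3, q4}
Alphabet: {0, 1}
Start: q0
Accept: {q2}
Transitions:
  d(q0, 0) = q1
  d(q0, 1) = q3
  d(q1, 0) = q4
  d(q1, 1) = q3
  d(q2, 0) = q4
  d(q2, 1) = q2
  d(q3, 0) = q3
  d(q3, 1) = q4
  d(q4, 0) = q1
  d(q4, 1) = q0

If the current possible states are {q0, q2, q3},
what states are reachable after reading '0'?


Apply transition on '0' from each current state:
  d(q0, 0) = q1
  d(q2, 0) = q4
  d(q3, 0) = q3

{q1, q3, q4}


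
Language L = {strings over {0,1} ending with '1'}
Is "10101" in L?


last symbol = '1'

Yes, "10101" is in L


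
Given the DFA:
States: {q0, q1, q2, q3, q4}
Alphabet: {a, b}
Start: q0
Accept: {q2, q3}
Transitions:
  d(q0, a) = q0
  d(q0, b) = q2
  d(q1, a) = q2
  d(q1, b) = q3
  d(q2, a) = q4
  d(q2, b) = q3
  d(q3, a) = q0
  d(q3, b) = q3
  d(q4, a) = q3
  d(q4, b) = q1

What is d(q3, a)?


Looking up transition d(q3, a)

q0


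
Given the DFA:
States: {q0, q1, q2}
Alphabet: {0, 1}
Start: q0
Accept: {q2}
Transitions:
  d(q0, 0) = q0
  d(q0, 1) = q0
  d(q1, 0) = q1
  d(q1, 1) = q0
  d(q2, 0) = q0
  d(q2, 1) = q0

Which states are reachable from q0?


BFS from q0:
  layer 0: {q0}

{q0}


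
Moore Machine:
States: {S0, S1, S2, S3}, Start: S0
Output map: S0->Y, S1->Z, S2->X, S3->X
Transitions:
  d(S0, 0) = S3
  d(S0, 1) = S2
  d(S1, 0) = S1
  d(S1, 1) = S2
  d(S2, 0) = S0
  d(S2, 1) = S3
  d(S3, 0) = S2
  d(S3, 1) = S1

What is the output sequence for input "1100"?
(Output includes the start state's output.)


Start: S0 (output Y)
  --1--> S2 (output X)
  --1--> S3 (output X)
  --0--> S2 (output X)
  --0--> S0 (output Y)

"YXXXY"


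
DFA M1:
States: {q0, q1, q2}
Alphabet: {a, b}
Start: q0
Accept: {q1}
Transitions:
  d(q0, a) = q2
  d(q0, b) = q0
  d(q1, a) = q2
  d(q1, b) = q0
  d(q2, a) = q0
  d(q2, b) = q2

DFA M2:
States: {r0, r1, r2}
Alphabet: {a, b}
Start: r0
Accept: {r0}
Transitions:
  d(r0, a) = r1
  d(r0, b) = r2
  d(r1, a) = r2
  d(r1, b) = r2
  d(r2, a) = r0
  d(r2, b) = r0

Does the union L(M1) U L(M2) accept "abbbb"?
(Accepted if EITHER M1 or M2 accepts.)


M1: final=q2 accepted=False
M2: final=r0 accepted=True

Yes, union accepts


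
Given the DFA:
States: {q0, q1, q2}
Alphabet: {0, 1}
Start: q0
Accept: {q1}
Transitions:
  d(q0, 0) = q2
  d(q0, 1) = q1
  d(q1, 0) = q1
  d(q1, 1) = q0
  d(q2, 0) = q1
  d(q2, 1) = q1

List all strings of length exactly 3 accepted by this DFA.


All strings of length 3: 8 total
Accepted: 4

"000", "010", "100", "111"


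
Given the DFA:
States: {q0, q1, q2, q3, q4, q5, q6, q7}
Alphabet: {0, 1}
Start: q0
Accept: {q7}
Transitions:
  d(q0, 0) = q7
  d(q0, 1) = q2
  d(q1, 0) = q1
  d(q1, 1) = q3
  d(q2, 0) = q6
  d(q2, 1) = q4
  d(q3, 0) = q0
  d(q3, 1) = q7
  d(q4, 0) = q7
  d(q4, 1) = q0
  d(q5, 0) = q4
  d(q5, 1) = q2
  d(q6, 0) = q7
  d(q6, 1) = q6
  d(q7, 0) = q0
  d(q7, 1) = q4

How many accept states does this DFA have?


Accept states listed: {q7}
Counting: q7(1)

1


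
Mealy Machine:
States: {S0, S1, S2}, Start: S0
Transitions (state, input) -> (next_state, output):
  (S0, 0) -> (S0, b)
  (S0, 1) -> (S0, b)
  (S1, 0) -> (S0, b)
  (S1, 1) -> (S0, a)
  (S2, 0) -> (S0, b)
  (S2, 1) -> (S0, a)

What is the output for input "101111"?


Step-by-step:
  (S0, 1) -> (S0, b)
  (S0, 0) -> (S0, b)
  (S0, 1) -> (S0, b)
  (S0, 1) -> (S0, b)
  (S0, 1) -> (S0, b)
  (S0, 1) -> (S0, b)

"bbbbbb"


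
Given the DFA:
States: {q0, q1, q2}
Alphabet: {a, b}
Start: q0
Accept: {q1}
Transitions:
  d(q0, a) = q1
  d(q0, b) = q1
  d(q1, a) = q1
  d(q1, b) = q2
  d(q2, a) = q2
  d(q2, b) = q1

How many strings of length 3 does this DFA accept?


Enumerating all length-3 strings:
  "aaa" -> q1 [accept]
  "aab" -> q2 [reject]
  "aba" -> q2 [reject]
  "abb" -> q1 [accept]
  "baa" -> q1 [accept]
  "bab" -> q2 [reject]
  "bba" -> q2 [reject]
  "bbb" -> q1 [accept]

4 out of 8


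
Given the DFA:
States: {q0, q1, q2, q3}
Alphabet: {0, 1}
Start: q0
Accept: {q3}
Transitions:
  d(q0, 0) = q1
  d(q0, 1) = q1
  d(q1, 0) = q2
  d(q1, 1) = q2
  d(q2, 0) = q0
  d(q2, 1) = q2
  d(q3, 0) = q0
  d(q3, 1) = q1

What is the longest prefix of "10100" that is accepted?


Run the DFA, marking each prefix where the state is accepting:
  "" -> q0 [reject]
  "1" -> q1 [reject]
  "10" -> q2 [reject]
  "101" -> q2 [reject]
  "1010" -> q0 [reject]
  "10100" -> q1 [reject]

No prefix is accepted


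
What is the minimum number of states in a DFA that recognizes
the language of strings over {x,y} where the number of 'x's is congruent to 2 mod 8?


States track (count of 'x') mod 8.
Need 8 states: one per remainder 0..7; accept = remainder 2.

8


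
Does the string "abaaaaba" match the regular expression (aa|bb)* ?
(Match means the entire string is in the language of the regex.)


|string| = 8; first = 'a'; last = 'a'

No, "abaaaaba" does not match (aa|bb)*


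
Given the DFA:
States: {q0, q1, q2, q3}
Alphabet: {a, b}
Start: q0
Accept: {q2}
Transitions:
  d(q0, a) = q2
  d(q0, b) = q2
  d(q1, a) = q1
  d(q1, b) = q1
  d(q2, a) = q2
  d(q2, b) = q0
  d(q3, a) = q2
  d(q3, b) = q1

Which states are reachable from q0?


BFS from q0:
  layer 0: {q0}
  layer 1: {q2}

{q0, q2}


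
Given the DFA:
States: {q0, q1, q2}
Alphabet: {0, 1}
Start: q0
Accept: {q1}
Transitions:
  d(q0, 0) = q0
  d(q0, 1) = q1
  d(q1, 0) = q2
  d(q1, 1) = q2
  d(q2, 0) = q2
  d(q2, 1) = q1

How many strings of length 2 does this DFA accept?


Enumerating all length-2 strings:
  "00" -> q0 [reject]
  "01" -> q1 [accept]
  "10" -> q2 [reject]
  "11" -> q2 [reject]

1 out of 4


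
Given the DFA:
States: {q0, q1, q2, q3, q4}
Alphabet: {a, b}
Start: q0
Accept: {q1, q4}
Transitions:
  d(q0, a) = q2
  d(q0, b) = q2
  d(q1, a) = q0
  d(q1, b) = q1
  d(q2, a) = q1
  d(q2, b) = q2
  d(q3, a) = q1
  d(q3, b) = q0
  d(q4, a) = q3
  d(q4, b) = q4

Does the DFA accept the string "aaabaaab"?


Trace: q0 -> q2 -> q1 -> q0 -> q2 -> q1 -> q0 -> q2 -> q2
Final state: q2
Accept states: {q1, q4}

No, rejected (final state q2 is not an accept state)


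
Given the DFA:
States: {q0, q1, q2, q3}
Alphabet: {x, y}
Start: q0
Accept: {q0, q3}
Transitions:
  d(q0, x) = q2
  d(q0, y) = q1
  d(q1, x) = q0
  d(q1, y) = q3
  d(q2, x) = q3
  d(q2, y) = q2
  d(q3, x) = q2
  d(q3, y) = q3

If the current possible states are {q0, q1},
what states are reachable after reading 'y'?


Apply transition on 'y' from each current state:
  d(q0, y) = q1
  d(q1, y) = q3

{q1, q3}


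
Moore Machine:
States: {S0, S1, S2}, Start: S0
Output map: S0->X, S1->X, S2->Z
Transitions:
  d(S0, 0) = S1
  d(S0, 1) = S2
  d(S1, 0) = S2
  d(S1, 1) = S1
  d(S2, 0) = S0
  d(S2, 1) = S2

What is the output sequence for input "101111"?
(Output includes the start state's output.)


Start: S0 (output X)
  --1--> S2 (output Z)
  --0--> S0 (output X)
  --1--> S2 (output Z)
  --1--> S2 (output Z)
  --1--> S2 (output Z)
  --1--> S2 (output Z)

"XZXZZZZ"


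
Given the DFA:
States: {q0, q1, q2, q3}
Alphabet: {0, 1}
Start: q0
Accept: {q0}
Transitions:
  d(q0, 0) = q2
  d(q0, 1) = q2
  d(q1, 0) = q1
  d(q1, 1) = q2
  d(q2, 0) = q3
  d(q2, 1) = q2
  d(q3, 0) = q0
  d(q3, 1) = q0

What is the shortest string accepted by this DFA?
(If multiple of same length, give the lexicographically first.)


BFS by string length (lex-first path to each state shown):
  len 0: q0<-""
Found accept state at length 0.

"" (empty string)


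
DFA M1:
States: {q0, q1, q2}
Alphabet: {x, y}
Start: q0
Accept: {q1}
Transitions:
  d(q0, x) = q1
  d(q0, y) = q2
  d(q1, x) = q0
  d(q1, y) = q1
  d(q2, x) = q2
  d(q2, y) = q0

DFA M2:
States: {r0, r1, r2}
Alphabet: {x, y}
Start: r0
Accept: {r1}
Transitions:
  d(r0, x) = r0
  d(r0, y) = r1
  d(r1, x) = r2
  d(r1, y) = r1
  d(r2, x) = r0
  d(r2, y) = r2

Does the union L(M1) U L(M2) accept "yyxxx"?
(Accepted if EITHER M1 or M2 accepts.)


M1: final=q1 accepted=True
M2: final=r0 accepted=False

Yes, union accepts


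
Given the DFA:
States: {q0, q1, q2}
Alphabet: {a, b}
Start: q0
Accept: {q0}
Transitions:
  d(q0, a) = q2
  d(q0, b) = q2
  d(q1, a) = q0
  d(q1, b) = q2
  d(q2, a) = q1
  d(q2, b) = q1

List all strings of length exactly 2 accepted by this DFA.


All strings of length 2: 4 total
Accepted: 0

None


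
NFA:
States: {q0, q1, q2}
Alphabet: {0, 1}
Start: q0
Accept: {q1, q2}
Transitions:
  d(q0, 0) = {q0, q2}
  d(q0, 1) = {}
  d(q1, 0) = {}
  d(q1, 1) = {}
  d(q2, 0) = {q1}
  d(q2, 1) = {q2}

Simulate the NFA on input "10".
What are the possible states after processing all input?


Start: {q0}
  --1--> {}
  --0--> {}

{} (empty set, no valid transitions)


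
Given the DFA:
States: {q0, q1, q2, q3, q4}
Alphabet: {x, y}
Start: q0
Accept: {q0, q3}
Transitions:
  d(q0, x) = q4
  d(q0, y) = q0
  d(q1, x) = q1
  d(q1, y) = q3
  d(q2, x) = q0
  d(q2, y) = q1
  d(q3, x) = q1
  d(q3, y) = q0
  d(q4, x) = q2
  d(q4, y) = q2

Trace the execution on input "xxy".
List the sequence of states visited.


Input: xxy
d(q0, x) = q4
d(q4, x) = q2
d(q2, y) = q1


q0 -> q4 -> q2 -> q1


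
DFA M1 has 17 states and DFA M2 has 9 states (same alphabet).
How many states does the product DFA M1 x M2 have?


Product construction pairs every M1 state with every M2 state.
17 * 9 = 153

153


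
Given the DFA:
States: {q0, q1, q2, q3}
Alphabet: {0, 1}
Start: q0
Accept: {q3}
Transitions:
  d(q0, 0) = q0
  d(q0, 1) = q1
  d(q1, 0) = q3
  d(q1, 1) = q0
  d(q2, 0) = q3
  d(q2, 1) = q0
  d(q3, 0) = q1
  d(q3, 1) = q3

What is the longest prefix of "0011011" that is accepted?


Run the DFA, marking each prefix where the state is accepting:
  "" -> q0 [reject]
  "0" -> q0 [reject]
  "00" -> q0 [reject]
  "001" -> q1 [reject]
  "0011" -> q0 [reject]
  "00110" -> q0 [reject]
  "001101" -> q1 [reject]
  "0011011" -> q0 [reject]

No prefix is accepted


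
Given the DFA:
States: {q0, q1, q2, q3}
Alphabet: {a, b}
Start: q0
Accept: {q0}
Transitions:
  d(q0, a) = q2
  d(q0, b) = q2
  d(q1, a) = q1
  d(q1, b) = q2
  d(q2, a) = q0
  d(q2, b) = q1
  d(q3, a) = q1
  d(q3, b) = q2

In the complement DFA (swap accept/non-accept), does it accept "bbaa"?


Trace: q0 -> q2 -> q1 -> q1 -> q1
Final: q1
Original accept: {q0}
Complement: q1 is not in original accept

Yes, complement accepts (original rejects)


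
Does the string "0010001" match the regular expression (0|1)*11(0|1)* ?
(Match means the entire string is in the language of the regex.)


|string| = 7; first = '0'; last = '1'

No, "0010001" does not match (0|1)*11(0|1)*


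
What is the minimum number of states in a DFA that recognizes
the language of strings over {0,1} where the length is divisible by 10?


States track (length) mod 10.
Need 10 states: one per remainder 0..9; accept = remainder 0.

10


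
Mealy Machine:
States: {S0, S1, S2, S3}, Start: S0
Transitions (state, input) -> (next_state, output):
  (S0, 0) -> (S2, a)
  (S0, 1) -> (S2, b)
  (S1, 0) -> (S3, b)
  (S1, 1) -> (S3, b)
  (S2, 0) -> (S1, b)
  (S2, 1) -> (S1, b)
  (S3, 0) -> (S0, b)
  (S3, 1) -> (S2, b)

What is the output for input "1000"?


Step-by-step:
  (S0, 1) -> (S2, b)
  (S2, 0) -> (S1, b)
  (S1, 0) -> (S3, b)
  (S3, 0) -> (S0, b)

"bbbb"


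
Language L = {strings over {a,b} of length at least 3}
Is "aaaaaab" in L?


length = 7

Yes, "aaaaaab" is in L


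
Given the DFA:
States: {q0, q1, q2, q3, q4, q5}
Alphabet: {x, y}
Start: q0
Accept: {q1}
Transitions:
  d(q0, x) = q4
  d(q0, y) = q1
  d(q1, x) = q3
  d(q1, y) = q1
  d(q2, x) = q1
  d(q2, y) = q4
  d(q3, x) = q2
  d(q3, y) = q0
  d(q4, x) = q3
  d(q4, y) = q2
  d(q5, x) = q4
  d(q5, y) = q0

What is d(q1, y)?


Looking up transition d(q1, y)

q1


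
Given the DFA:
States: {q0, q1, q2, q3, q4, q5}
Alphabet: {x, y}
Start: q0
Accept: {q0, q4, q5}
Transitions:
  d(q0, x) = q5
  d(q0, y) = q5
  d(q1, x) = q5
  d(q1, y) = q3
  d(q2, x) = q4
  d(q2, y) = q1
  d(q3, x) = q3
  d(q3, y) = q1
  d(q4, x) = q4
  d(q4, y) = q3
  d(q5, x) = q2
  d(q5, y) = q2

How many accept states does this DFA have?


Accept states listed: {q0, q4, q5}
Counting: q0(1) q4(2) q5(3)

3


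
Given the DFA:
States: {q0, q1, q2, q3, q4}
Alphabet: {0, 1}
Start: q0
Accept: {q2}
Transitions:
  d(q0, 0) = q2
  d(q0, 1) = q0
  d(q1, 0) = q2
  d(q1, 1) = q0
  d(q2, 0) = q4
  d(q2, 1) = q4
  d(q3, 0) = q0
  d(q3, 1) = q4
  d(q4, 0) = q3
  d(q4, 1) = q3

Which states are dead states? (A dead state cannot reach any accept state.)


Forward reachability from each state:
  q0 -> reaches accept state q2 (live)
  q1 -> reaches accept state q2 (live)
  q2 -> reaches accept state q2 (live)
  q3 -> reaches accept state q2 (live)
  q4 -> reaches accept state q2 (live)

None (all states can reach an accept state)


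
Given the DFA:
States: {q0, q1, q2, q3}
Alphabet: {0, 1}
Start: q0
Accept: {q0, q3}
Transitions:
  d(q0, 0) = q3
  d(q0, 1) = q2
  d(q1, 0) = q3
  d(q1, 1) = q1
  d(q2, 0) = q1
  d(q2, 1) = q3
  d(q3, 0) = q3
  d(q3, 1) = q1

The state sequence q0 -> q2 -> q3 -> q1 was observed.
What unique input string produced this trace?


Trace back each transition to find the symbol:
  q0 --[1]--> q2
  q2 --[1]--> q3
  q3 --[1]--> q1

"111"


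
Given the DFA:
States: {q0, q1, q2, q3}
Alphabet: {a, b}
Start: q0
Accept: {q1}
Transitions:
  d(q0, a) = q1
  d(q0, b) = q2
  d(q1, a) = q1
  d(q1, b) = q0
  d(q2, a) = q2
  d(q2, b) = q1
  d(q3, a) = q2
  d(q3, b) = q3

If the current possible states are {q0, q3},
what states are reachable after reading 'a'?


Apply transition on 'a' from each current state:
  d(q0, a) = q1
  d(q3, a) = q2

{q1, q2}


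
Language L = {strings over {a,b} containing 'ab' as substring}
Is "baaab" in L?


'ab' occurs at index 3

Yes, "baaab" is in L


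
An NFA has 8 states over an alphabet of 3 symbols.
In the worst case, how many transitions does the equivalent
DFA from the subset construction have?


Subset construction: one DFA state per subset of NFA states = 2^8 = 256 states.
Each DFA state has 3 outgoing transitions: 256 * 3 = 768

768


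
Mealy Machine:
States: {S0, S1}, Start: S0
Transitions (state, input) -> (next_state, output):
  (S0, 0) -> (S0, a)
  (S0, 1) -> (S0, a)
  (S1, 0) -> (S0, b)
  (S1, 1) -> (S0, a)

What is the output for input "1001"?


Step-by-step:
  (S0, 1) -> (S0, a)
  (S0, 0) -> (S0, a)
  (S0, 0) -> (S0, a)
  (S0, 1) -> (S0, a)

"aaaa"


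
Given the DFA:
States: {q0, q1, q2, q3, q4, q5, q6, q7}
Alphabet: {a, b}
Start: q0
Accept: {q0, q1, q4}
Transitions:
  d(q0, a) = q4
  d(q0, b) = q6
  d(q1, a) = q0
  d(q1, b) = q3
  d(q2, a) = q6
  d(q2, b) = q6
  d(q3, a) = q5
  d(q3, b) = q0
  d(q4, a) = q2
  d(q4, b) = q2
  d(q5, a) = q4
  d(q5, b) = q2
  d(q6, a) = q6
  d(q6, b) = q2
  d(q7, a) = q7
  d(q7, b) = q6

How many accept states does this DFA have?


Accept states listed: {q0, q1, q4}
Counting: q0(1) q1(2) q4(3)

3


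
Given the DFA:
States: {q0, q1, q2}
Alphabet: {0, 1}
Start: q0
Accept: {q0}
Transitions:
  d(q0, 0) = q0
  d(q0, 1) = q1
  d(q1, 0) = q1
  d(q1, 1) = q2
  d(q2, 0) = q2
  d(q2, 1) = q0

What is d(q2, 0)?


Looking up transition d(q2, 0)

q2


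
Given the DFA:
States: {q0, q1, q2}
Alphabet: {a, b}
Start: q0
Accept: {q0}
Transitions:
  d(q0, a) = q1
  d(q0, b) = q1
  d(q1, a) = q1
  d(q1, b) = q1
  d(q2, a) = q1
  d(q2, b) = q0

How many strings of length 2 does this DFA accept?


Enumerating all length-2 strings:
  "aa" -> q1 [reject]
  "ab" -> q1 [reject]
  "ba" -> q1 [reject]
  "bb" -> q1 [reject]

0 out of 4


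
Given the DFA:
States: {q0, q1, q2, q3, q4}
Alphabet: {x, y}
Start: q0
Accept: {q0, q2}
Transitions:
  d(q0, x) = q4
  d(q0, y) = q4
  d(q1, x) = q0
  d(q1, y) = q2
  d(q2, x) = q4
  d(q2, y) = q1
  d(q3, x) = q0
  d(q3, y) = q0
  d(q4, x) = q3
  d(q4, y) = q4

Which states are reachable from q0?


BFS from q0:
  layer 0: {q0}
  layer 1: {q4}
  layer 2: {q3}

{q0, q3, q4}


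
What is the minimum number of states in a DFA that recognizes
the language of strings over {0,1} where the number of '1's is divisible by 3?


States track (count of '1') mod 3.
Need 3 states: one per remainder 0..2; accept = remainder 0.

3


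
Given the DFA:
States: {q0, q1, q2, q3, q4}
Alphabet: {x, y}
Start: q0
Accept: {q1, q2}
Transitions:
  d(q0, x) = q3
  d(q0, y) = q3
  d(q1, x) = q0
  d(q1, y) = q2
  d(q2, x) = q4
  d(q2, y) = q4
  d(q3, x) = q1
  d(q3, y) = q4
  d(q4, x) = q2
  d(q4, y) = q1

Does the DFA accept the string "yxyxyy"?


Trace: q0 -> q3 -> q1 -> q2 -> q4 -> q1 -> q2
Final state: q2
Accept states: {q1, q2}

Yes, accepted (final state q2 is an accept state)


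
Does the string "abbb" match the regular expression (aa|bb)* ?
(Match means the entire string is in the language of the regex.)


|string| = 4; first = 'a'; last = 'b'

No, "abbb" does not match (aa|bb)*


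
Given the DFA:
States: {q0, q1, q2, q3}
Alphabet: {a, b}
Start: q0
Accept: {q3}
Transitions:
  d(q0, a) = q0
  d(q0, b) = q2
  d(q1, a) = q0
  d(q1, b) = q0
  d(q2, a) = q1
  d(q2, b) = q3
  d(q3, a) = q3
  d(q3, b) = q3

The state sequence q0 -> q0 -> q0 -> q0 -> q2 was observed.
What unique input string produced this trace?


Trace back each transition to find the symbol:
  q0 --[a]--> q0
  q0 --[a]--> q0
  q0 --[a]--> q0
  q0 --[b]--> q2

"aaab"


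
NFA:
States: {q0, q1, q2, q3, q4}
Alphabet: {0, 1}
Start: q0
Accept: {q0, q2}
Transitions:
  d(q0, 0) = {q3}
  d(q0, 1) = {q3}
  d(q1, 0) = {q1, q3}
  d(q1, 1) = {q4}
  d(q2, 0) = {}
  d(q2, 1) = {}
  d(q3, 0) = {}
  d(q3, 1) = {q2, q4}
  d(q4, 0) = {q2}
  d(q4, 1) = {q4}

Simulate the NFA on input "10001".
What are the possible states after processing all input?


Start: {q0}
  --1--> {q3}
  --0--> {}
  --0--> {}
  --0--> {}
  --1--> {}

{} (empty set, no valid transitions)


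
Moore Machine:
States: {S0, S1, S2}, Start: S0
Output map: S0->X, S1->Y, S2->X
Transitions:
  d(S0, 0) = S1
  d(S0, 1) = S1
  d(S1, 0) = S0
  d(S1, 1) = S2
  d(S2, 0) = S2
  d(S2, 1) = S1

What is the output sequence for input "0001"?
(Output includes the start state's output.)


Start: S0 (output X)
  --0--> S1 (output Y)
  --0--> S0 (output X)
  --0--> S1 (output Y)
  --1--> S2 (output X)

"XYXYX"


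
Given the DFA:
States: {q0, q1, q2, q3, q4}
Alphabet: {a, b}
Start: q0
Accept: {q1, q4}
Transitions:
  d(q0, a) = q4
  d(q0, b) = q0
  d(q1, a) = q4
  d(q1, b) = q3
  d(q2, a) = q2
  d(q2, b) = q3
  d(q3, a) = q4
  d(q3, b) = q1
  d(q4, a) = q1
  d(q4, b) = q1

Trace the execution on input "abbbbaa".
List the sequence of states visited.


Input: abbbbaa
d(q0, a) = q4
d(q4, b) = q1
d(q1, b) = q3
d(q3, b) = q1
d(q1, b) = q3
d(q3, a) = q4
d(q4, a) = q1


q0 -> q4 -> q1 -> q3 -> q1 -> q3 -> q4 -> q1


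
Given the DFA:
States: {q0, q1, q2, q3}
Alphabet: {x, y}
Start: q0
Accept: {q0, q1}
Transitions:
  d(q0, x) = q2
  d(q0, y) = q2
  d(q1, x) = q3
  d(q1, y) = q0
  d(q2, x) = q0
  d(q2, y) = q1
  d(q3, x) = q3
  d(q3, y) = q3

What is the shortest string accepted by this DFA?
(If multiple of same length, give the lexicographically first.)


BFS by string length (lex-first path to each state shown):
  len 0: q0<-""
Found accept state at length 0.

"" (empty string)
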